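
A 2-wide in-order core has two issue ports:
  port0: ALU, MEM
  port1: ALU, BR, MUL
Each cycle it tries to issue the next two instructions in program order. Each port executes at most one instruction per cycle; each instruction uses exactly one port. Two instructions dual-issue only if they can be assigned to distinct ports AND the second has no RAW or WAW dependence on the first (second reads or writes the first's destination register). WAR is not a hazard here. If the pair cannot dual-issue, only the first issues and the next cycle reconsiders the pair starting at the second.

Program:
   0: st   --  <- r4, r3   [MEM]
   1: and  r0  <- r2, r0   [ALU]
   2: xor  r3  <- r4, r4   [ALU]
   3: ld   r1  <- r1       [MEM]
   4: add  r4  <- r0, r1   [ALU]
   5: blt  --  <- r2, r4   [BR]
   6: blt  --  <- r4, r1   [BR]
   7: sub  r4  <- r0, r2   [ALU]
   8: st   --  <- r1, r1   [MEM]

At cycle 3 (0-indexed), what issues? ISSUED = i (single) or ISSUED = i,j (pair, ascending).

ISSUED = 5

  cy0 -> i0,i1 (st.MEM;and.ALU) 2-wide
  cy1 -> i2,i3 (xor.ALU;ld.MEM) 2-wide
  cy2 -> i4 (add.ALU) RAW r4
  cy3 -> i5 (blt.BR) no-port BR/BR
  cy4 -> i6,i7 (blt.BR;sub.ALU) 2-wide
  cy5 -> i8 (st.MEM) tail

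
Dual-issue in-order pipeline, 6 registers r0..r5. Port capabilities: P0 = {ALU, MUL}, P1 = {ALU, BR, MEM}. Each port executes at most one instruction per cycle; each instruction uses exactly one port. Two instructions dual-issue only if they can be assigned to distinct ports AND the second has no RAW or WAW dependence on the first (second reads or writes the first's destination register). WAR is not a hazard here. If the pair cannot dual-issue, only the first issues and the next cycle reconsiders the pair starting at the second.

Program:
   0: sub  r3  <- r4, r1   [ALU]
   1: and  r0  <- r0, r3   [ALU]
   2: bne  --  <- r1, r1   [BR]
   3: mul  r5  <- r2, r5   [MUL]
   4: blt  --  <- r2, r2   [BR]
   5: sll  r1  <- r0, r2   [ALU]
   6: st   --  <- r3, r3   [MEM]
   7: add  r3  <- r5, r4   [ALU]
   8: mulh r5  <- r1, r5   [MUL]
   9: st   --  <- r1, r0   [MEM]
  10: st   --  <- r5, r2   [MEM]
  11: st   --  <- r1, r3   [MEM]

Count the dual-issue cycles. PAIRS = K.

  cy0 -> i0 (sub.ALU) RAW r3
  cy1 -> i1/i2 (and.ALU+bne.BR) 2-wide
  cy2 -> i3/i4 (mul.MUL+blt.BR) 2-wide
  cy3 -> i5/i6 (sll.ALU+st.MEM) 2-wide
  cy4 -> i7/i8 (add.ALU+mulh.MUL) 2-wide
  cy5 -> i9 (st.MEM) no-port MEM/MEM
  cy6 -> i10 (st.MEM) no-port MEM/MEM
  cy7 -> i11 (st.MEM) tail

PAIRS = 4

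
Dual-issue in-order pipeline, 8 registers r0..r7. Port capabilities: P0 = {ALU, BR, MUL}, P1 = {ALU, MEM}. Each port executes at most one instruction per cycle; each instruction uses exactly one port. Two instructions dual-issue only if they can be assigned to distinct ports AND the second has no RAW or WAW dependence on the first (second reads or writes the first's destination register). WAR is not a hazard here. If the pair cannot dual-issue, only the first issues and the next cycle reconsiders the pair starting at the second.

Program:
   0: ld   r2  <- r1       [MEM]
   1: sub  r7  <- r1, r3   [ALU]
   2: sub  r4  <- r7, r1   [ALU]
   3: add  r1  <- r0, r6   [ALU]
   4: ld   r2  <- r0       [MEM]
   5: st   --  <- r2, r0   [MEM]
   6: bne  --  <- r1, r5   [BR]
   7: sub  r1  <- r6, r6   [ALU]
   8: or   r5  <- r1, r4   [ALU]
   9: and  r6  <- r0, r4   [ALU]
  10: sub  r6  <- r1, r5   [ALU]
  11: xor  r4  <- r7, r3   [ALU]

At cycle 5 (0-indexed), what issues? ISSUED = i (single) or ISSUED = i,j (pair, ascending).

ISSUED = 8,9

c0: i0/i1 ld.MEM+sub.ALU  dual
c1: i2/i3 sub.ALU+add.ALU  dual
c2: i4 ld.MEM  no-port MEM/MEM
c3: i5/i6 st.MEM+bne.BR  dual
c4: i7 sub.ALU  RAW r1
c5: i8/i9 or.ALU+and.ALU  dual
c6: i10/i11 sub.ALU+xor.ALU  dual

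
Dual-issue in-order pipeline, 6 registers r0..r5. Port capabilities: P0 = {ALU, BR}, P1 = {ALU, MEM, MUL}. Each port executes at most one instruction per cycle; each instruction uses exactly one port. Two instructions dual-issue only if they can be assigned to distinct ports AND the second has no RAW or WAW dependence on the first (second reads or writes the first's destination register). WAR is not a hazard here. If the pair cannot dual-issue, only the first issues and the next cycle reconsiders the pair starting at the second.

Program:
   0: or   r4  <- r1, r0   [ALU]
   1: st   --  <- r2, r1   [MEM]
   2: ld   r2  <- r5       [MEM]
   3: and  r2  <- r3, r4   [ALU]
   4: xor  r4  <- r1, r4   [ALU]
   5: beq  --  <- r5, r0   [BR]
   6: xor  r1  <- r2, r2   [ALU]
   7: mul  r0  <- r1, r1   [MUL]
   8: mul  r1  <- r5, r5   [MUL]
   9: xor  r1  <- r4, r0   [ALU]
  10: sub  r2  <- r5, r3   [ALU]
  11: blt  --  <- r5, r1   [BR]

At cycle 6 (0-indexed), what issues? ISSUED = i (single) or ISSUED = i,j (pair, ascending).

ISSUED = 9,10

c0: i0+i1 or.ALU+st.MEM  pair
c1: i2 ld.MEM  WAW r2
c2: i3+i4 and.ALU+xor.ALU  pair
c3: i5+i6 beq.BR+xor.ALU  pair
c4: i7 mul.MUL  no-port MUL/MUL
c5: i8 mul.MUL  WAW r1
c6: i9+i10 xor.ALU+sub.ALU  pair
c7: i11 blt.BR  tail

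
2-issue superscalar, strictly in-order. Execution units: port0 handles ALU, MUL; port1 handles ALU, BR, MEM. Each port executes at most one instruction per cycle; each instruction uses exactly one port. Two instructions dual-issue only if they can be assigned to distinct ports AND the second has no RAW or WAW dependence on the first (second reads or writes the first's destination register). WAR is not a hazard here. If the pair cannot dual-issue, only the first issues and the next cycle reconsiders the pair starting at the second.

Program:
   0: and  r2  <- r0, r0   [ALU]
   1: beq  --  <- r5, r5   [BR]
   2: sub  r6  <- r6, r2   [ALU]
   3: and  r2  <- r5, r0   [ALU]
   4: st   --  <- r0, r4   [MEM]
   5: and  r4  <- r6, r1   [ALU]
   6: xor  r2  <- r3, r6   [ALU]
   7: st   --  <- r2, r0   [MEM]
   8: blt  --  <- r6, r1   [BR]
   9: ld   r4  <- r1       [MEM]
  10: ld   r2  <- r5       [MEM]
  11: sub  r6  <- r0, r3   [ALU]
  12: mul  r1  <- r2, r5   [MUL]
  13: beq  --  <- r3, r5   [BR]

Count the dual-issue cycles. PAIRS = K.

c0: i0&i1 and/beq  2-wide
c1: i2&i3 sub/and  2-wide
c2: i4&i5 st/and  2-wide
c3: i6 xor  RAW r2
c4: i7 st  no-port MEM/BR
c5: i8 blt  no-port BR/MEM
c6: i9 ld  no-port MEM/MEM
c7: i10&i11 ld/sub  2-wide
c8: i12&i13 mul/beq  2-wide

PAIRS = 5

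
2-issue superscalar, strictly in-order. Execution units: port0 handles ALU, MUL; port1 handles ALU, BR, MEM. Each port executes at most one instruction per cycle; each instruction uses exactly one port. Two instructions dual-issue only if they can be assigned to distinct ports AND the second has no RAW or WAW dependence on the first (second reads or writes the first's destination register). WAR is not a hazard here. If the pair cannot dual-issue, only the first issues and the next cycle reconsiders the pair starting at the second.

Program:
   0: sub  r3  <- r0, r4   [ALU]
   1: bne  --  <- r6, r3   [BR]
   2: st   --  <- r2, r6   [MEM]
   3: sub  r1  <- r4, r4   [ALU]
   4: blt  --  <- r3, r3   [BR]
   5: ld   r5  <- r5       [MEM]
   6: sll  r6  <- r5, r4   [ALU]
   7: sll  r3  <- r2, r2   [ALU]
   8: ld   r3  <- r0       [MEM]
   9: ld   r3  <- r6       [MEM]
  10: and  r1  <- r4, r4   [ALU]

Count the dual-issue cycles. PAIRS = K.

PAIRS = 3

0. sub.ALU @i0  | RAW r3
1. bne.BR @i1  | no-port BR/MEM
2. st.MEM/sub.ALU @i2&i3  | pair
3. blt.BR @i4  | no-port BR/MEM
4. ld.MEM @i5  | RAW r5
5. sll.ALU/sll.ALU @i6&i7  | pair
6. ld.MEM @i8  | no-port MEM/MEM
7. ld.MEM/and.ALU @i9&i10  | pair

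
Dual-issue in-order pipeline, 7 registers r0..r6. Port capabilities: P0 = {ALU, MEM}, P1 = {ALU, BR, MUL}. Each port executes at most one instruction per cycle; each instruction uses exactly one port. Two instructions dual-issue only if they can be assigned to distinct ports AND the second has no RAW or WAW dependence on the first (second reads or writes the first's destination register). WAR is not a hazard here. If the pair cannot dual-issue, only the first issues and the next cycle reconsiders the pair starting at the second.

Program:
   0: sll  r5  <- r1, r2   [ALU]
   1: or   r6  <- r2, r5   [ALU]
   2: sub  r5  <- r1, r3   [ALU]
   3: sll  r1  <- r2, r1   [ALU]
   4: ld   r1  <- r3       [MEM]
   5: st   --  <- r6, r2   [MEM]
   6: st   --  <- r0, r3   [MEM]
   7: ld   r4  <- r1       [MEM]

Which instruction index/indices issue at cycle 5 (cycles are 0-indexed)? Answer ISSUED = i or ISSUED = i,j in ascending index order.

ISSUED = 6

c0: i0 sll  RAW r5
c1: i1&i2 or+sub  2-wide
c2: i3 sll  WAW r1
c3: i4 ld  no-port MEM/MEM
c4: i5 st  no-port MEM/MEM
c5: i6 st  no-port MEM/MEM
c6: i7 ld  tail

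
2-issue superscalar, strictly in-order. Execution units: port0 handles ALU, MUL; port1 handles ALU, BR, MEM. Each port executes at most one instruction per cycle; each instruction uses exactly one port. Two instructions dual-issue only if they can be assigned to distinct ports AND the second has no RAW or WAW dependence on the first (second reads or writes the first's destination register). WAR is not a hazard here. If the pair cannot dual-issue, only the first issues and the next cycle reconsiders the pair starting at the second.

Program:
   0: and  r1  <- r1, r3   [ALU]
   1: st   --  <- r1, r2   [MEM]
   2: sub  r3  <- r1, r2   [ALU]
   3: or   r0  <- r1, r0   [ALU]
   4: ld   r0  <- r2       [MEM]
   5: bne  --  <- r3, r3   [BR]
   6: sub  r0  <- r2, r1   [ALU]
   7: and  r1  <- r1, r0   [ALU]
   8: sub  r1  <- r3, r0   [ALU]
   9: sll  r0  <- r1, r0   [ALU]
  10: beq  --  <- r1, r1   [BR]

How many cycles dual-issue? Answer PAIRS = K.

PAIRS = 3

t=0 i0:and ; RAW r1
t=1 i1,i2:st sub ; dual
t=2 i3:or ; WAW r0
t=3 i4:ld ; no-port MEM/BR
t=4 i5,i6:bne sub ; dual
t=5 i7:and ; WAW r1
t=6 i8:sub ; RAW r1
t=7 i9,i10:sll beq ; dual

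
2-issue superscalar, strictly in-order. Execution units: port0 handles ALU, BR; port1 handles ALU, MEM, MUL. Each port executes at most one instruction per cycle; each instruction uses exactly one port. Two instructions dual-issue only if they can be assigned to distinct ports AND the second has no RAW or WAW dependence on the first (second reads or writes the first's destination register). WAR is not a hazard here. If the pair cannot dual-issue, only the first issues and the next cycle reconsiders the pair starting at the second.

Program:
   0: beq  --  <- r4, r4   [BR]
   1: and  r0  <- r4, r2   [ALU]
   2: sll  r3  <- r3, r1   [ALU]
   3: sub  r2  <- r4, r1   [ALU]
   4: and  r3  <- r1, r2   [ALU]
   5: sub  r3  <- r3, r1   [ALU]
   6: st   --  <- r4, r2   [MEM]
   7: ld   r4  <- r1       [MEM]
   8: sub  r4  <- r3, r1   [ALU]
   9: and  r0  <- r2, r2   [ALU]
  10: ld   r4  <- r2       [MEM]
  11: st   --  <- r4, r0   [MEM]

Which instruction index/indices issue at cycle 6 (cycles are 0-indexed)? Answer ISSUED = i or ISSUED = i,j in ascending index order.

t=0 i0,i1:beq.BR and.ALU ; dual
t=1 i2,i3:sll.ALU sub.ALU ; dual
t=2 i4:and.ALU ; RAW+WAW r3
t=3 i5,i6:sub.ALU st.MEM ; dual
t=4 i7:ld.MEM ; WAW r4
t=5 i8,i9:sub.ALU and.ALU ; dual
t=6 i10:ld.MEM ; no-port MEM/MEM
t=7 i11:st.MEM ; tail

ISSUED = 10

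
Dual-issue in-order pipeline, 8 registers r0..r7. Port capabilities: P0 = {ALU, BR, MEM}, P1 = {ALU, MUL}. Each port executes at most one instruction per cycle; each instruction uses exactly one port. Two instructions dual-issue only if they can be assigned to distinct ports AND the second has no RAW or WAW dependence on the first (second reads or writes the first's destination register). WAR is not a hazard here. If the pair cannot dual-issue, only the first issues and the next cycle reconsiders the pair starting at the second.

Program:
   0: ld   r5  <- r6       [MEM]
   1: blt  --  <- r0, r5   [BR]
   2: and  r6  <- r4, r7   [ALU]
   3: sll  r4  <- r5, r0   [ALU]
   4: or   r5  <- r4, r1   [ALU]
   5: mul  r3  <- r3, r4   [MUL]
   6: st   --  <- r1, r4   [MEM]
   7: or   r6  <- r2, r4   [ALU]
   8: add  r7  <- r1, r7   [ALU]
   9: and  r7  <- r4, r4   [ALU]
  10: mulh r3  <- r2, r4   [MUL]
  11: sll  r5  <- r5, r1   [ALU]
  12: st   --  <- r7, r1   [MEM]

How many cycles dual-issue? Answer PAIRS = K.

#0 head=0: ld.MEM i0 no-port MEM/BR
#1 head=1: blt.BR/and.ALU i1,i2 2-wide
#2 head=3: sll.ALU i3 RAW r4
#3 head=4: or.ALU/mul.MUL i4,i5 2-wide
#4 head=6: st.MEM/or.ALU i6,i7 2-wide
#5 head=8: add.ALU i8 WAW r7
#6 head=9: and.ALU/mulh.MUL i9,i10 2-wide
#7 head=11: sll.ALU/st.MEM i11,i12 2-wide

PAIRS = 5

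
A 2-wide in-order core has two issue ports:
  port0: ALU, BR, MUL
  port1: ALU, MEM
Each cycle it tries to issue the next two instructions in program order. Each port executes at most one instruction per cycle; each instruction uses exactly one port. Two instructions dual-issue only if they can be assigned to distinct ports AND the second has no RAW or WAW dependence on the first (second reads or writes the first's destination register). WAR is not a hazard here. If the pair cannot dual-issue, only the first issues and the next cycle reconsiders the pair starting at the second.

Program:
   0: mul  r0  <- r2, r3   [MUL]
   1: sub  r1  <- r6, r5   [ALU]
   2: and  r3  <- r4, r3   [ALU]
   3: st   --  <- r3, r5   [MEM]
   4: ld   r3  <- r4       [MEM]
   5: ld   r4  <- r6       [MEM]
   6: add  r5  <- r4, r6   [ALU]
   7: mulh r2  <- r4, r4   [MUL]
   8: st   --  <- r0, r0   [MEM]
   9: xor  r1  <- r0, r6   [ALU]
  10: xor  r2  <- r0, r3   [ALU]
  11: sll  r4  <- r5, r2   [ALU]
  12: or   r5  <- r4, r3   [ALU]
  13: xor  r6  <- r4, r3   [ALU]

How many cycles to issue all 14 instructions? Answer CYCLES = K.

CYCLES = 10

[0] i0,i1  mul+sub  -- pair
[1] i2  and  -- RAW r3
[2] i3  st  -- no-port MEM/MEM
[3] i4  ld  -- no-port MEM/MEM
[4] i5  ld  -- RAW r4
[5] i6,i7  add+mulh  -- pair
[6] i8,i9  st+xor  -- pair
[7] i10  xor  -- RAW r2
[8] i11  sll  -- RAW r4
[9] i12,i13  or+xor  -- pair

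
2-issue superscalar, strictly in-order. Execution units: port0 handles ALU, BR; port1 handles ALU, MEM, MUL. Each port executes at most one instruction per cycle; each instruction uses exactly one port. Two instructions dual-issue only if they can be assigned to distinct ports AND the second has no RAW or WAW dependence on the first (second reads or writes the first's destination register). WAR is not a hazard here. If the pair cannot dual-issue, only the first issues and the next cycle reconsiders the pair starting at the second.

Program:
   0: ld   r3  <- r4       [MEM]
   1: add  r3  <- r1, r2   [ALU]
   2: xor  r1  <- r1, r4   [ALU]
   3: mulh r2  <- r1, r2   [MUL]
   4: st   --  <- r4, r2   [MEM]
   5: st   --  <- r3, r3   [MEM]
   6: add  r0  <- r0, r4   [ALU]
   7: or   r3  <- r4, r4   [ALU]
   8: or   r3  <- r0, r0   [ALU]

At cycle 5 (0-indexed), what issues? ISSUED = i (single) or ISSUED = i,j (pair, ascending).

ISSUED = 7

0. ld @i0  | WAW r3
1. add+xor @i1/i2  | pair
2. mulh @i3  | no-port MUL/MEM
3. st @i4  | no-port MEM/MEM
4. st+add @i5/i6  | pair
5. or @i7  | WAW r3
6. or @i8  | tail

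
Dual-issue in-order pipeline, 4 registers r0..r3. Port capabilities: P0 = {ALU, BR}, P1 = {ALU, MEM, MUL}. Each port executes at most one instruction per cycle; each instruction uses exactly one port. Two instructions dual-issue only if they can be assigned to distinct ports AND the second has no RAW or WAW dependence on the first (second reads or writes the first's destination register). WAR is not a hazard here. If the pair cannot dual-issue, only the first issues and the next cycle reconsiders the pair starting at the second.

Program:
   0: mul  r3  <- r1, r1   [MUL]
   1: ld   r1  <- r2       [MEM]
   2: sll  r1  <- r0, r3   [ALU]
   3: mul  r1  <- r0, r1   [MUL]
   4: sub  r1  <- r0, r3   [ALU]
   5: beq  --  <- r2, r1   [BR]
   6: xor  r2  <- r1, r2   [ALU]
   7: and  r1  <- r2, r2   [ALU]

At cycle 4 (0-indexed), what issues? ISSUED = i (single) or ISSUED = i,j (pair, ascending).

ISSUED = 4

  cy0 -> i0 (mul.MUL) no-port MUL/MEM
  cy1 -> i1 (ld.MEM) WAW r1
  cy2 -> i2 (sll.ALU) RAW+WAW r1
  cy3 -> i3 (mul.MUL) WAW r1
  cy4 -> i4 (sub.ALU) RAW r1
  cy5 -> i5/i6 (beq.BR+xor.ALU) dual
  cy6 -> i7 (and.ALU) tail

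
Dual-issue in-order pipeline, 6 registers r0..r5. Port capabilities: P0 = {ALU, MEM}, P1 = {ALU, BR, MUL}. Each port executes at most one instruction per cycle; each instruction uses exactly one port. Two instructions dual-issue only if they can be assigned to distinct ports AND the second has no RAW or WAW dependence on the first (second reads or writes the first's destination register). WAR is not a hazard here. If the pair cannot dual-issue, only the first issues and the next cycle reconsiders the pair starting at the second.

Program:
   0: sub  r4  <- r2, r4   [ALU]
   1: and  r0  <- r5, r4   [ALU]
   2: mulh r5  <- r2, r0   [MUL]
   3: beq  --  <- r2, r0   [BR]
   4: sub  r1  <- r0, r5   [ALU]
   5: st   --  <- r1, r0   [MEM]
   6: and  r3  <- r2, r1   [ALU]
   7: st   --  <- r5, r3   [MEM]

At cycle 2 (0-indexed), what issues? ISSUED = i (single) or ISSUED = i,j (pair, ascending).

[0] i0  sub.ALU  -- RAW r4
[1] i1  and.ALU  -- RAW r0
[2] i2  mulh.MUL  -- no-port MUL/BR
[3] i3/i4  beq.BR;sub.ALU  -- 2-wide
[4] i5/i6  st.MEM;and.ALU  -- 2-wide
[5] i7  st.MEM  -- tail

ISSUED = 2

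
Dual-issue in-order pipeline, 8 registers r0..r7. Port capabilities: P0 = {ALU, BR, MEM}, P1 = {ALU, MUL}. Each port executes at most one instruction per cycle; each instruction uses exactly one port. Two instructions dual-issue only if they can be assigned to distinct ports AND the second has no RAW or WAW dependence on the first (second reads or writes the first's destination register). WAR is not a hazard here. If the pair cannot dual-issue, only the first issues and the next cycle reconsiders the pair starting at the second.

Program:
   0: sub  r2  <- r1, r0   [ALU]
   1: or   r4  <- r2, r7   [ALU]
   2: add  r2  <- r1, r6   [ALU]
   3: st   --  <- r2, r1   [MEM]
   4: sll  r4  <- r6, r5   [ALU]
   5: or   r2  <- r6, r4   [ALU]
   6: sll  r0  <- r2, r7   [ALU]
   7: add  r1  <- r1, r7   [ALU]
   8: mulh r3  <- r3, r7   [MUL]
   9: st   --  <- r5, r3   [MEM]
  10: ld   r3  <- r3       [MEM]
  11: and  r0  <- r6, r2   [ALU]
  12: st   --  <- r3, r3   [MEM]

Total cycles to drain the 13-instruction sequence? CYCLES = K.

[0] i0  sub.ALU  -- RAW r2
[1] i1&i2  or.ALU;add.ALU  -- 2-wide
[2] i3&i4  st.MEM;sll.ALU  -- 2-wide
[3] i5  or.ALU  -- RAW r2
[4] i6&i7  sll.ALU;add.ALU  -- 2-wide
[5] i8  mulh.MUL  -- RAW r3
[6] i9  st.MEM  -- no-port MEM/MEM
[7] i10&i11  ld.MEM;and.ALU  -- 2-wide
[8] i12  st.MEM  -- tail

CYCLES = 9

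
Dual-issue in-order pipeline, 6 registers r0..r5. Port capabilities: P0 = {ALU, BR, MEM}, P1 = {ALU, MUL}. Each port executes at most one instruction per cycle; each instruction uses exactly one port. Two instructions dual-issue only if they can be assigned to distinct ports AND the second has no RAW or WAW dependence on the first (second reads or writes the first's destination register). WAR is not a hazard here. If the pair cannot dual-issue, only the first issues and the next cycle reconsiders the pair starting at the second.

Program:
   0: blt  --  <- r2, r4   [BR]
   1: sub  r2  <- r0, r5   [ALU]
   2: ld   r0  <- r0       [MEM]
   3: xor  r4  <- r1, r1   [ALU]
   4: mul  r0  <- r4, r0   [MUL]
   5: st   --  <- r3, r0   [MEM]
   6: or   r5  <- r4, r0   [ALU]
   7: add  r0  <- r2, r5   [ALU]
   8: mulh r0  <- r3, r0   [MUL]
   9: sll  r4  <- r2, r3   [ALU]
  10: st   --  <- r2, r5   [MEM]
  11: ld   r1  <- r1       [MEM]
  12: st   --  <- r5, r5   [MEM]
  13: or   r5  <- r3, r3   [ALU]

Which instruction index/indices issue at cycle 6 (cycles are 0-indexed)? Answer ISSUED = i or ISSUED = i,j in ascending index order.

ISSUED = 10

#0 head=0: blt.BR+sub.ALU i0+i1 pair
#1 head=2: ld.MEM+xor.ALU i2+i3 pair
#2 head=4: mul.MUL i4 RAW r0
#3 head=5: st.MEM+or.ALU i5+i6 pair
#4 head=7: add.ALU i7 RAW+WAW r0
#5 head=8: mulh.MUL+sll.ALU i8+i9 pair
#6 head=10: st.MEM i10 no-port MEM/MEM
#7 head=11: ld.MEM i11 no-port MEM/MEM
#8 head=12: st.MEM+or.ALU i12+i13 pair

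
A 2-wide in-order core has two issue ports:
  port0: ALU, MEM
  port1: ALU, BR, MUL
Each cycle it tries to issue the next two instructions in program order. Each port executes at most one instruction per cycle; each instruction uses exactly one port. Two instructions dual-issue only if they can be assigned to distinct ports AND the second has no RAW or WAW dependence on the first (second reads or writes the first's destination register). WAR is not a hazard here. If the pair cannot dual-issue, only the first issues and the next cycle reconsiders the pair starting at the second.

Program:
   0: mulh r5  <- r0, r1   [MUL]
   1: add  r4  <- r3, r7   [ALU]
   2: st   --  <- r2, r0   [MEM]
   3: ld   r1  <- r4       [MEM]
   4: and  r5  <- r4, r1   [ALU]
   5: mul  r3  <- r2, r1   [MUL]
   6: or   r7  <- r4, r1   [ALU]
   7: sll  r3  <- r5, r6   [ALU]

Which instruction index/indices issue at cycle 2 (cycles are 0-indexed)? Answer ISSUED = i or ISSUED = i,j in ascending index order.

c0: i0,i1 mulh.MUL;add.ALU  dual
c1: i2 st.MEM  no-port MEM/MEM
c2: i3 ld.MEM  RAW r1
c3: i4,i5 and.ALU;mul.MUL  dual
c4: i6,i7 or.ALU;sll.ALU  dual

ISSUED = 3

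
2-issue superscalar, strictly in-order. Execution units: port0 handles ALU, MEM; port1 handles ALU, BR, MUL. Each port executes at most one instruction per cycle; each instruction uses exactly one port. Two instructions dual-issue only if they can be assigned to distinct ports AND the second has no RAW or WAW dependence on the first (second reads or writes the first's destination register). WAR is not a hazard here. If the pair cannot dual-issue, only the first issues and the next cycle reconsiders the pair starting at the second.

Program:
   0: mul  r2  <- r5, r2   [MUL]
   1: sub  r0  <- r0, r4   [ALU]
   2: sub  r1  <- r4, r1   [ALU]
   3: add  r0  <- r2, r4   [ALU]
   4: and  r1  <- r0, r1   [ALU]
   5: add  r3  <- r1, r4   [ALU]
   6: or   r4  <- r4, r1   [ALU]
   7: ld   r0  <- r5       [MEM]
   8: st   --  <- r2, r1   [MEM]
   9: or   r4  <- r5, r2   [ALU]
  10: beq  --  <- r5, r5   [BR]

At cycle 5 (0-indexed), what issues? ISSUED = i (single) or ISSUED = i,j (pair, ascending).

c0: i0&i1 mul sub  pair
c1: i2&i3 sub add  pair
c2: i4 and  RAW r1
c3: i5&i6 add or  pair
c4: i7 ld  no-port MEM/MEM
c5: i8&i9 st or  pair
c6: i10 beq  tail

ISSUED = 8,9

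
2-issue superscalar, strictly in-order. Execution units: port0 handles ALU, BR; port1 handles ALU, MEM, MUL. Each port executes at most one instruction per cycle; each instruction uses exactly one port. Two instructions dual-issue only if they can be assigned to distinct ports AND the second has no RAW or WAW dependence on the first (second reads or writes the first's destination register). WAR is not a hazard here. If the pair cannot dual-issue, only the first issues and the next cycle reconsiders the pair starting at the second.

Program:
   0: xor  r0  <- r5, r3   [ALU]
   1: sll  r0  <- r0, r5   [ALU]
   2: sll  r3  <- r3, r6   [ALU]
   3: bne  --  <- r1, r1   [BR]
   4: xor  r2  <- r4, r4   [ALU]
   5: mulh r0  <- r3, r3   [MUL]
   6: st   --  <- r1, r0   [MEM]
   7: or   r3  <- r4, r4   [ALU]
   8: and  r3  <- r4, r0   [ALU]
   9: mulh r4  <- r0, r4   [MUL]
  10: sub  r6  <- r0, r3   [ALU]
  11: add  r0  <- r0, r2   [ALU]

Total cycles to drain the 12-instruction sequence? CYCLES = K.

  cy0 -> i0 (xor.ALU) RAW+WAW r0
  cy1 -> i1&i2 (sll.ALU/sll.ALU) pair
  cy2 -> i3&i4 (bne.BR/xor.ALU) pair
  cy3 -> i5 (mulh.MUL) no-port MUL/MEM
  cy4 -> i6&i7 (st.MEM/or.ALU) pair
  cy5 -> i8&i9 (and.ALU/mulh.MUL) pair
  cy6 -> i10&i11 (sub.ALU/add.ALU) pair

CYCLES = 7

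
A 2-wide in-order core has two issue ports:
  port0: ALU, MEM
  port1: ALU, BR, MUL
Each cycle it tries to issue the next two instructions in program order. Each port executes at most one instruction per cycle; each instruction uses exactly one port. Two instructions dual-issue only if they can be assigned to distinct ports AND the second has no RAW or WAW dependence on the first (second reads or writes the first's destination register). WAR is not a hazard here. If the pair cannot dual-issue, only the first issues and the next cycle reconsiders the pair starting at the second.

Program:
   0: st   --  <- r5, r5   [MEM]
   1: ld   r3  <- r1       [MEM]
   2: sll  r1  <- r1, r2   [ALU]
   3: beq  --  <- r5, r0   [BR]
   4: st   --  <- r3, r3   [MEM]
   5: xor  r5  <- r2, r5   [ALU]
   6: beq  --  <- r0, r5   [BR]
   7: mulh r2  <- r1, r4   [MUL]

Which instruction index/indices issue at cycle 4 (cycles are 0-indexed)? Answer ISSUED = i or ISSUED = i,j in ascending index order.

c0: i0 st  no-port MEM/MEM
c1: i1&i2 ld/sll  pair
c2: i3&i4 beq/st  pair
c3: i5 xor  RAW r5
c4: i6 beq  no-port BR/MUL
c5: i7 mulh  tail

ISSUED = 6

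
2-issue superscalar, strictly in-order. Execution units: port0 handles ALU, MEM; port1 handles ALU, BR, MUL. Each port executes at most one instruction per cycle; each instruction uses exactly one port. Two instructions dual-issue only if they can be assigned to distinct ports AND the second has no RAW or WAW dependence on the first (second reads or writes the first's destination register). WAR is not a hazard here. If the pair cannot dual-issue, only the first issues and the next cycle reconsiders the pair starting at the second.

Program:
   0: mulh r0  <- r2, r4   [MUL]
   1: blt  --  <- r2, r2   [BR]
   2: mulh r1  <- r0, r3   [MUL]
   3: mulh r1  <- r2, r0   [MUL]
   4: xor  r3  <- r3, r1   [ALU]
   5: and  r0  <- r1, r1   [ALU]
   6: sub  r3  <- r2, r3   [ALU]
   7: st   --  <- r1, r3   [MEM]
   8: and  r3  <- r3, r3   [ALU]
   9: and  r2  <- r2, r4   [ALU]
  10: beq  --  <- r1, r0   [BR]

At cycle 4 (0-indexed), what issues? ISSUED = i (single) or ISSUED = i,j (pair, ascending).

ISSUED = 4,5

  cy0 -> i0 (mulh.MUL) no-port MUL/BR
  cy1 -> i1 (blt.BR) no-port BR/MUL
  cy2 -> i2 (mulh.MUL) no-port MUL/MUL
  cy3 -> i3 (mulh.MUL) RAW r1
  cy4 -> i4/i5 (xor.ALU;and.ALU) dual
  cy5 -> i6 (sub.ALU) RAW r3
  cy6 -> i7/i8 (st.MEM;and.ALU) dual
  cy7 -> i9/i10 (and.ALU;beq.BR) dual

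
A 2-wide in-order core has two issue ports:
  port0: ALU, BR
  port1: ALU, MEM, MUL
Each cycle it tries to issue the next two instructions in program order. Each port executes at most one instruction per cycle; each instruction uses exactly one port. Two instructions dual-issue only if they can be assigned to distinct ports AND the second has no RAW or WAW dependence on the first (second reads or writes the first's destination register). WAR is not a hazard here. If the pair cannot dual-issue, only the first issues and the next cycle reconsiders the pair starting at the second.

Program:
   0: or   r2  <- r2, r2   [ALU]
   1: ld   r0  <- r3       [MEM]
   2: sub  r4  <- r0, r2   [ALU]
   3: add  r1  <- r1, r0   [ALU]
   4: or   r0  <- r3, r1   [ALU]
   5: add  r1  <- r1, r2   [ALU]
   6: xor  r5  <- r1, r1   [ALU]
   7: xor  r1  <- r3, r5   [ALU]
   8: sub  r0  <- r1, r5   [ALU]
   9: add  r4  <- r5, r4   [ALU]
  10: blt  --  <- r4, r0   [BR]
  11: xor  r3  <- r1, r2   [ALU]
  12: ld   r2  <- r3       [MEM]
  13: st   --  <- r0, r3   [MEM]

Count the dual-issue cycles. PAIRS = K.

PAIRS = 5

#0 head=0: or.ALU/ld.MEM i0,i1 dual
#1 head=2: sub.ALU/add.ALU i2,i3 dual
#2 head=4: or.ALU/add.ALU i4,i5 dual
#3 head=6: xor.ALU i6 RAW r5
#4 head=7: xor.ALU i7 RAW r1
#5 head=8: sub.ALU/add.ALU i8,i9 dual
#6 head=10: blt.BR/xor.ALU i10,i11 dual
#7 head=12: ld.MEM i12 no-port MEM/MEM
#8 head=13: st.MEM i13 tail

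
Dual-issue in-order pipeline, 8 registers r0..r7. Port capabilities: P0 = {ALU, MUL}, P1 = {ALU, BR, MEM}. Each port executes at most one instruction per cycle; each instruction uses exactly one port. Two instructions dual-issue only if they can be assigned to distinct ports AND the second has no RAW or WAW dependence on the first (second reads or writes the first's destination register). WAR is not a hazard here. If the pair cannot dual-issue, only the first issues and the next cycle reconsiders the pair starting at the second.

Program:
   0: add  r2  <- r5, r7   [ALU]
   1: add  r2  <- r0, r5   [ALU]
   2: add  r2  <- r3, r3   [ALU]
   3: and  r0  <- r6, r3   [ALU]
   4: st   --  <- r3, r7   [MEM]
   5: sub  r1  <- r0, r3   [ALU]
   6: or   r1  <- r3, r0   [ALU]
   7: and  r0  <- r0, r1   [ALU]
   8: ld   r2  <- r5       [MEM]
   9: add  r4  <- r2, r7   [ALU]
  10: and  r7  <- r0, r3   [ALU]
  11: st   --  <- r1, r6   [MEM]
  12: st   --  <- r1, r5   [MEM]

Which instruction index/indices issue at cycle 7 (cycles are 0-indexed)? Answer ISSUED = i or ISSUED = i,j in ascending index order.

  cy0 -> i0 (add.ALU) WAW r2
  cy1 -> i1 (add.ALU) WAW r2
  cy2 -> i2,i3 (add.ALU and.ALU) pair
  cy3 -> i4,i5 (st.MEM sub.ALU) pair
  cy4 -> i6 (or.ALU) RAW r1
  cy5 -> i7,i8 (and.ALU ld.MEM) pair
  cy6 -> i9,i10 (add.ALU and.ALU) pair
  cy7 -> i11 (st.MEM) no-port MEM/MEM
  cy8 -> i12 (st.MEM) tail

ISSUED = 11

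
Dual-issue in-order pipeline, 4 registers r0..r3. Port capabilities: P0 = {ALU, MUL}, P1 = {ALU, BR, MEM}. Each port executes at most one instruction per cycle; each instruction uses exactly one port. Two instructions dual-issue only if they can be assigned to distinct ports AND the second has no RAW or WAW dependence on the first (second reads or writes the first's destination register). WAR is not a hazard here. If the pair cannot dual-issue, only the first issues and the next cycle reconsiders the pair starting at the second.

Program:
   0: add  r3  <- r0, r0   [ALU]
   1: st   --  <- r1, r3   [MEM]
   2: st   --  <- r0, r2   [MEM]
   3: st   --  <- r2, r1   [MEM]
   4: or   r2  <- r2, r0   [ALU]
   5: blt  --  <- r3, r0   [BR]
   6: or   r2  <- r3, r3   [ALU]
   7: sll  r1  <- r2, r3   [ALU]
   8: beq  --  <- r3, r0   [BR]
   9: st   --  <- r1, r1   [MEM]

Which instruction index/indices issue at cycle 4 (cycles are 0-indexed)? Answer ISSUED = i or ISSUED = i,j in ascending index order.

ISSUED = 5,6

c0: i0 add  RAW r3
c1: i1 st  no-port MEM/MEM
c2: i2 st  no-port MEM/MEM
c3: i3+i4 st or  2-wide
c4: i5+i6 blt or  2-wide
c5: i7+i8 sll beq  2-wide
c6: i9 st  tail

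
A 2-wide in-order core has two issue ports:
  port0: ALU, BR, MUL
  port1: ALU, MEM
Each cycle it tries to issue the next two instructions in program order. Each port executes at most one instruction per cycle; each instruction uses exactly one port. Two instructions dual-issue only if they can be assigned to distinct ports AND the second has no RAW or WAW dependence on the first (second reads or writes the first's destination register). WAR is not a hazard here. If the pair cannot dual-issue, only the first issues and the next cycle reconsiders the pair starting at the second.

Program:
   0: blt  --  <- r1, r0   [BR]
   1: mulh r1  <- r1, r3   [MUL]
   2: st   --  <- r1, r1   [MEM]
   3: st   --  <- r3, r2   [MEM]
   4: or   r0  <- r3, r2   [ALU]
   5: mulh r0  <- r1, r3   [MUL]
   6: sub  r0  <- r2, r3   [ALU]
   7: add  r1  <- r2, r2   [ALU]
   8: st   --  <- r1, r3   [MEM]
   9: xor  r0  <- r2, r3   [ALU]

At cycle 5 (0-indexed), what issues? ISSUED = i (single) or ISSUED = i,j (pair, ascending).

ISSUED = 6,7

c0: i0 blt.BR  no-port BR/MUL
c1: i1 mulh.MUL  RAW r1
c2: i2 st.MEM  no-port MEM/MEM
c3: i3&i4 st.MEM+or.ALU  2-wide
c4: i5 mulh.MUL  WAW r0
c5: i6&i7 sub.ALU+add.ALU  2-wide
c6: i8&i9 st.MEM+xor.ALU  2-wide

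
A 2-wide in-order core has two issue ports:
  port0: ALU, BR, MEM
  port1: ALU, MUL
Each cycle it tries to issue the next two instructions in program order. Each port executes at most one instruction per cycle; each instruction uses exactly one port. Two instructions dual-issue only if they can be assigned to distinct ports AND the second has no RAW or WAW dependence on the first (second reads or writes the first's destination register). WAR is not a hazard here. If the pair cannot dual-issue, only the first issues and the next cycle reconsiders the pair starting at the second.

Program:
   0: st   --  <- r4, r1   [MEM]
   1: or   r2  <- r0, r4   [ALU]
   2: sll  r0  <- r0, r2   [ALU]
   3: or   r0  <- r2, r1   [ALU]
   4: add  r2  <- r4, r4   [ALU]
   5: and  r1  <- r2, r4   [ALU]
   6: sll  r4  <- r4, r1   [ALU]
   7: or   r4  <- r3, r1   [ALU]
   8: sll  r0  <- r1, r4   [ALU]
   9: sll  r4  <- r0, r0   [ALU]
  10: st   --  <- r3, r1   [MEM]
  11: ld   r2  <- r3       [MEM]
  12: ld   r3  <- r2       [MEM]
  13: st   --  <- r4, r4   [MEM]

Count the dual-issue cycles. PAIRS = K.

PAIRS = 3

c0: i0,i1 st;or  pair
c1: i2 sll  WAW r0
c2: i3,i4 or;add  pair
c3: i5 and  RAW r1
c4: i6 sll  WAW r4
c5: i7 or  RAW r4
c6: i8 sll  RAW r0
c7: i9,i10 sll;st  pair
c8: i11 ld  no-port MEM/MEM
c9: i12 ld  no-port MEM/MEM
c10: i13 st  tail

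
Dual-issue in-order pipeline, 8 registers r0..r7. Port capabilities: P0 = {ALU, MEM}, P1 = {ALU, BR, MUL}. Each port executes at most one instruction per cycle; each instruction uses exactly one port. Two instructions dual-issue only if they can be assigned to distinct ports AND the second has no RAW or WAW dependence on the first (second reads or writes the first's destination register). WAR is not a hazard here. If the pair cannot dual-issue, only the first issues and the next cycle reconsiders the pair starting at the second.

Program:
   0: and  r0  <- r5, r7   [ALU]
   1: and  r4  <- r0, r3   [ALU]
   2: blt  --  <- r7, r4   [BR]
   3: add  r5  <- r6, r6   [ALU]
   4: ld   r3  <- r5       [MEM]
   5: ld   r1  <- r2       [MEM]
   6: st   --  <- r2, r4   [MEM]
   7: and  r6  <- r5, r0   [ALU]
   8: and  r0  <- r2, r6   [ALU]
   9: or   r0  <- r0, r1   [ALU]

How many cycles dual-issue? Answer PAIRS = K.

PAIRS = 2

0. and @i0  | RAW r0
1. and @i1  | RAW r4
2. blt;add @i2/i3  | 2-wide
3. ld @i4  | no-port MEM/MEM
4. ld @i5  | no-port MEM/MEM
5. st;and @i6/i7  | 2-wide
6. and @i8  | RAW+WAW r0
7. or @i9  | tail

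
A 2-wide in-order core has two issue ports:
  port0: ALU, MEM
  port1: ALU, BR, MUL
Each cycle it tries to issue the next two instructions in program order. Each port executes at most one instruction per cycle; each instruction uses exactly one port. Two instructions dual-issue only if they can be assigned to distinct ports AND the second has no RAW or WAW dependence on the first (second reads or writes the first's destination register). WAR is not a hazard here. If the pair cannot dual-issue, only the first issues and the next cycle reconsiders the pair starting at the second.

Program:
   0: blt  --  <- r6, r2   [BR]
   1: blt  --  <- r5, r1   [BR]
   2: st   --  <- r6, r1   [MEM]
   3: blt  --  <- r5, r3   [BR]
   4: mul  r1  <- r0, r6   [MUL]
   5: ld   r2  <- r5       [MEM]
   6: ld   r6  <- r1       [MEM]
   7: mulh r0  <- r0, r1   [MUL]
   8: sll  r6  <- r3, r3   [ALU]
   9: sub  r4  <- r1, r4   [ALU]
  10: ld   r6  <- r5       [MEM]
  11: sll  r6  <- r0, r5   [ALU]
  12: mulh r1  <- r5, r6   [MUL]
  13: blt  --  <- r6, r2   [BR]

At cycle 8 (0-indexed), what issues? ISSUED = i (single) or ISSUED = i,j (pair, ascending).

[0] i0  blt.BR  -- no-port BR/BR
[1] i1/i2  blt.BR st.MEM  -- dual
[2] i3  blt.BR  -- no-port BR/MUL
[3] i4/i5  mul.MUL ld.MEM  -- dual
[4] i6/i7  ld.MEM mulh.MUL  -- dual
[5] i8/i9  sll.ALU sub.ALU  -- dual
[6] i10  ld.MEM  -- WAW r6
[7] i11  sll.ALU  -- RAW r6
[8] i12  mulh.MUL  -- no-port MUL/BR
[9] i13  blt.BR  -- tail

ISSUED = 12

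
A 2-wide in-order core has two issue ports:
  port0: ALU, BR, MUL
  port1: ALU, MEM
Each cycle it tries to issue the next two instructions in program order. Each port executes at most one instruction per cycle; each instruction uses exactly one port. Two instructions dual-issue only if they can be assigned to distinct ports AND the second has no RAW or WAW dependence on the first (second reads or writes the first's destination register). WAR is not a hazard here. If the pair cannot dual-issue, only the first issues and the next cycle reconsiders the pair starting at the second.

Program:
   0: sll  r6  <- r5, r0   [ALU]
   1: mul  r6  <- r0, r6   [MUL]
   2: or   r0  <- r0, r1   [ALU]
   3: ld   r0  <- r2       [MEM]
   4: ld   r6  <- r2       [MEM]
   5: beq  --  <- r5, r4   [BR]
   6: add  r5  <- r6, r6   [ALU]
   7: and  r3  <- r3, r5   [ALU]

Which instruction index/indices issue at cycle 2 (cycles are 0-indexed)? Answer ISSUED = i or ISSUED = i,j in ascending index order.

#0 head=0: sll i0 RAW+WAW r6
#1 head=1: mul/or i1&i2 dual
#2 head=3: ld i3 no-port MEM/MEM
#3 head=4: ld/beq i4&i5 dual
#4 head=6: add i6 RAW r5
#5 head=7: and i7 tail

ISSUED = 3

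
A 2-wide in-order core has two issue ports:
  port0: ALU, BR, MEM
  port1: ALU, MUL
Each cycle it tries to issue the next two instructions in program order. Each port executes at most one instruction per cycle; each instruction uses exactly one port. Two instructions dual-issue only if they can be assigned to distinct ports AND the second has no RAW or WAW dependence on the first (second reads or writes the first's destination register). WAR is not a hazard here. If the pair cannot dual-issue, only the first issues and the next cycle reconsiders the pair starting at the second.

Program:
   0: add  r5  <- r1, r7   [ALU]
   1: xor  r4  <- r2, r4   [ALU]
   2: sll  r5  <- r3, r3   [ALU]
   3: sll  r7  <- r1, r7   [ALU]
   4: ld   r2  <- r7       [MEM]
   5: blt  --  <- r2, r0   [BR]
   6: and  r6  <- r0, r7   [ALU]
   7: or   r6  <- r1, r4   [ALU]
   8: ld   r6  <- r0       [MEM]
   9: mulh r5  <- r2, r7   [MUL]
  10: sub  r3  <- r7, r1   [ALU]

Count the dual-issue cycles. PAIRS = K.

  cy0 -> i0&i1 (add.ALU/xor.ALU) 2-wide
  cy1 -> i2&i3 (sll.ALU/sll.ALU) 2-wide
  cy2 -> i4 (ld.MEM) no-port MEM/BR
  cy3 -> i5&i6 (blt.BR/and.ALU) 2-wide
  cy4 -> i7 (or.ALU) WAW r6
  cy5 -> i8&i9 (ld.MEM/mulh.MUL) 2-wide
  cy6 -> i10 (sub.ALU) tail

PAIRS = 4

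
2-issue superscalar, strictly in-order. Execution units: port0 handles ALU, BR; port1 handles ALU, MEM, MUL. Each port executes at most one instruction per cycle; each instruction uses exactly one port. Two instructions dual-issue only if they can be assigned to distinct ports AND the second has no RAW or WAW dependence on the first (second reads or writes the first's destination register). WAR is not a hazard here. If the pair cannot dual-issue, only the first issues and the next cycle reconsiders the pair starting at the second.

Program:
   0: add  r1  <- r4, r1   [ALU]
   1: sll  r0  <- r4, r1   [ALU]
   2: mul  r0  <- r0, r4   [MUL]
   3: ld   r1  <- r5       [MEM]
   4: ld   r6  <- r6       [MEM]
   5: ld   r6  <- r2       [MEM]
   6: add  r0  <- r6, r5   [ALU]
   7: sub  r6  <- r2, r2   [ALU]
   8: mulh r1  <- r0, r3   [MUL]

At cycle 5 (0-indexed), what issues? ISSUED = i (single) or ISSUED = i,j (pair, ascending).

0. add @i0  | RAW r1
1. sll @i1  | RAW+WAW r0
2. mul @i2  | no-port MUL/MEM
3. ld @i3  | no-port MEM/MEM
4. ld @i4  | no-port MEM/MEM
5. ld @i5  | RAW r6
6. add/sub @i6,i7  | 2-wide
7. mulh @i8  | tail

ISSUED = 5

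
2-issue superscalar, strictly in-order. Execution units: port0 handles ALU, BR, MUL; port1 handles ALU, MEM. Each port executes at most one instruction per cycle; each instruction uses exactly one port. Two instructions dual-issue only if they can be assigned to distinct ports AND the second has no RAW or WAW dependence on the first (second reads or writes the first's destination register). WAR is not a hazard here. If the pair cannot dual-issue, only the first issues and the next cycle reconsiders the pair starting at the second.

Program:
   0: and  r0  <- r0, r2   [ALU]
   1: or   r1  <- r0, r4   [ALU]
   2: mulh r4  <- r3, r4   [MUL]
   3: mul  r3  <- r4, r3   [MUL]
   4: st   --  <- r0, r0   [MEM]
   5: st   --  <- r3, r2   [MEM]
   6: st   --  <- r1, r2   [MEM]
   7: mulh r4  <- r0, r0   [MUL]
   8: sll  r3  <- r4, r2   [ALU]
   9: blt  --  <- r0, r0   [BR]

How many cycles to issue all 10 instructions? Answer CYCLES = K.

  cy0 -> i0 (and.ALU) RAW r0
  cy1 -> i1/i2 (or.ALU+mulh.MUL) 2-wide
  cy2 -> i3/i4 (mul.MUL+st.MEM) 2-wide
  cy3 -> i5 (st.MEM) no-port MEM/MEM
  cy4 -> i6/i7 (st.MEM+mulh.MUL) 2-wide
  cy5 -> i8/i9 (sll.ALU+blt.BR) 2-wide

CYCLES = 6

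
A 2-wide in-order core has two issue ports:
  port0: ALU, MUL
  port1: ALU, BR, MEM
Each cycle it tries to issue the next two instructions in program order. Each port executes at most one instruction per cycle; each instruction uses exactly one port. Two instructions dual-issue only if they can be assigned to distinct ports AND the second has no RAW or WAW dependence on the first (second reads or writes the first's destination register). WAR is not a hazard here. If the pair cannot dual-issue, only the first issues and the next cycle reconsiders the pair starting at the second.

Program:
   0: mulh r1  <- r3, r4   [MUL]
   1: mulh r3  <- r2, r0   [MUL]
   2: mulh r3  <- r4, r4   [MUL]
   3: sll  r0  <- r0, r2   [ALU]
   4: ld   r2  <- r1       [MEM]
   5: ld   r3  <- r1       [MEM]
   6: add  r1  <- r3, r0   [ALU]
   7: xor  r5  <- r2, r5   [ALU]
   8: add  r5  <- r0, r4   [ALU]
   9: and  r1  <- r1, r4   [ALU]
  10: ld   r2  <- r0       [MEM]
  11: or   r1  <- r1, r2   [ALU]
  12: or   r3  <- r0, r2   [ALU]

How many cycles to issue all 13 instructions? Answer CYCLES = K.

0. mulh.MUL @i0  | no-port MUL/MUL
1. mulh.MUL @i1  | no-port MUL/MUL
2. mulh.MUL;sll.ALU @i2/i3  | pair
3. ld.MEM @i4  | no-port MEM/MEM
4. ld.MEM @i5  | RAW r3
5. add.ALU;xor.ALU @i6/i7  | pair
6. add.ALU;and.ALU @i8/i9  | pair
7. ld.MEM @i10  | RAW r2
8. or.ALU;or.ALU @i11/i12  | pair

CYCLES = 9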